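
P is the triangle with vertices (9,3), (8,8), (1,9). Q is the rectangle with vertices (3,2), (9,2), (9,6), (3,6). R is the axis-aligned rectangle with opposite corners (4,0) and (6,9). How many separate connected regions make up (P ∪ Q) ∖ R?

(P ∪ Q) ∖ R splits into 3 disjoint pieces (area 2.7321, area 16.6857, area 4).

3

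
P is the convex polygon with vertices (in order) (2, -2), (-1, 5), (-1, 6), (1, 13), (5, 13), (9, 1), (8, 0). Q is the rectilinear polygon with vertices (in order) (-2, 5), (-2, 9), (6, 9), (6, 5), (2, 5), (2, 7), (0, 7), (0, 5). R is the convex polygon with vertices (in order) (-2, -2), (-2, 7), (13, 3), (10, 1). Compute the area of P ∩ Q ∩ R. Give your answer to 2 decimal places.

3.16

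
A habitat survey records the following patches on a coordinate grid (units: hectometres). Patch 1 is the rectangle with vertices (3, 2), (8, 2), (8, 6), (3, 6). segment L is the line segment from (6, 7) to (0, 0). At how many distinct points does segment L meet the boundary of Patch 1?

The segment meets the boundary at (3,3.5), (5.143,6).

2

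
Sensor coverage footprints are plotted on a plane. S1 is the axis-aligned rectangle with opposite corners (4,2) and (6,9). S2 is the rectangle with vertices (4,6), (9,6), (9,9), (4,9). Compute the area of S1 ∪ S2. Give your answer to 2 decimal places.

23.00

By inclusion–exclusion:
Individual areas: |S1| = 14, |S2| = 15.
|S1∩S2|: x∈[4,6], y∈[6,9] → 2·3 = 6.
|S1 ∪ S2| = 29 − 6 = 23.00.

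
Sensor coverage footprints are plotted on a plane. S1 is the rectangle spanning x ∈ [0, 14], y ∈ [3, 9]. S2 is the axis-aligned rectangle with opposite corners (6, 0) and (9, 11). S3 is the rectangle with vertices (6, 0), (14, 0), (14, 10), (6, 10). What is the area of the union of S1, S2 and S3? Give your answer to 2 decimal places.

By inclusion–exclusion:
Individual areas: |S1| = 84, |S2| = 33, |S3| = 80.
|S1∩S2|: x∈[6,9], y∈[3,9] → 3·6 = 18.
|S1∩S3|: x∈[6,14], y∈[3,9] → 8·6 = 48.
|S2∩S3|: x∈[6,9], y∈[0,10] → 3·10 = 30.
|S1∩S2∩S3| = 18.
|S1 ∪ S2 ∪ S3| = 197 − 96 + 18 = 119.00.

119.00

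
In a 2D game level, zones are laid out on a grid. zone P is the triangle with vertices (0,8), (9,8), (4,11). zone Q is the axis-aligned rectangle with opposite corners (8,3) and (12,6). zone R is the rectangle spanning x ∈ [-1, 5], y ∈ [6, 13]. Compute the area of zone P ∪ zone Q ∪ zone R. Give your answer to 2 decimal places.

58.80

By inclusion–exclusion:
Individual areas: |zone P| = 13.5, |zone Q| = 12, |zone R| = 42.
|zone P∩zone Q| = 0.
|zone P∩zone R| = 8.7.
|zone Q∩zone R| = 0 (no overlap).
|zone P∩zone Q∩zone R| = 0.
|zone P ∪ zone Q ∪ zone R| = 67.5 − 8.7 + 0 = 58.80.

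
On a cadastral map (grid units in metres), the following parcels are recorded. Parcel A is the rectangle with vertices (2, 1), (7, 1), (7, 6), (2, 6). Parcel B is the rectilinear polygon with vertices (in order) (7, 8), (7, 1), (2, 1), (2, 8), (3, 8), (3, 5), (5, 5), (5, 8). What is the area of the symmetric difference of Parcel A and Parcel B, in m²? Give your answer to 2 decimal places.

8.00

|Parcel A| = 25, |Parcel B| = 29, |Parcel A∩Parcel B| = 23.
|Parcel A △ Parcel B| = |Parcel A| + |Parcel B| − 2·|Parcel A∩Parcel B| = 25 + 29 − 46 = 8.00.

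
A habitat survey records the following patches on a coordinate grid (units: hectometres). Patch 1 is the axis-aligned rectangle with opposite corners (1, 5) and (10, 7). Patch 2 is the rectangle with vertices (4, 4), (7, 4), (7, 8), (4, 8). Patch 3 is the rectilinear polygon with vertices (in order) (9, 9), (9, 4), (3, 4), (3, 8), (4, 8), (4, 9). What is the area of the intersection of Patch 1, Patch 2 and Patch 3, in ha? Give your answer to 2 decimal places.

6.00

The intersection is the polygon with vertices (7,5), (4,5), (4,7), (7,7).
By the shoelace formula its area is 6.00.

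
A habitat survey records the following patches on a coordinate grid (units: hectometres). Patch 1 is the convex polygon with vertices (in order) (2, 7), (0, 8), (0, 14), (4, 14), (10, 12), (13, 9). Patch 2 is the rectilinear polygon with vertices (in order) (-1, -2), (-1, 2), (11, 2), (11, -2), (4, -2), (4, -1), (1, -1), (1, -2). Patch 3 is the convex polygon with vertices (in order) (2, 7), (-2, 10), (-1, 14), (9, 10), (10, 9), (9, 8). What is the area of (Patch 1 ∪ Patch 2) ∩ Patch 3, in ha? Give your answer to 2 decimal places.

38.20

The region (Patch 1 ∪ Patch 2) ∩ Patch 3 is the polygon with vertices (0,13.6), (9,10), (10,9), (9.333,8.333), (2,7), (0,8.5).
By the shoelace formula its area is 38.20.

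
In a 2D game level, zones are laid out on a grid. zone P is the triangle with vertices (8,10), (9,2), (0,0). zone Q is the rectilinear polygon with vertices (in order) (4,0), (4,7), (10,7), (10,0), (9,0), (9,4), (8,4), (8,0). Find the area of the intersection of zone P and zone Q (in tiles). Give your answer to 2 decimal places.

22.75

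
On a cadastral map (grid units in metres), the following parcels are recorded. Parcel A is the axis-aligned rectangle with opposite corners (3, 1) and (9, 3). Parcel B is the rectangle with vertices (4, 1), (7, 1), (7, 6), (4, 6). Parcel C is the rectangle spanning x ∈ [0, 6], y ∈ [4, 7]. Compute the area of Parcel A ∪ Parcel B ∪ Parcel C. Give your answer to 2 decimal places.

35.00

By inclusion–exclusion:
Individual areas: |Parcel A| = 12, |Parcel B| = 15, |Parcel C| = 18.
|Parcel A∩Parcel B|: x∈[4,7], y∈[1,3] → 3·2 = 6.
|Parcel A∩Parcel C| = 0 (no overlap).
|Parcel B∩Parcel C|: x∈[4,6], y∈[4,6] → 2·2 = 4.
|Parcel A∩Parcel B∩Parcel C| = 0.
|Parcel A ∪ Parcel B ∪ Parcel C| = 45 − 10 + 0 = 35.00.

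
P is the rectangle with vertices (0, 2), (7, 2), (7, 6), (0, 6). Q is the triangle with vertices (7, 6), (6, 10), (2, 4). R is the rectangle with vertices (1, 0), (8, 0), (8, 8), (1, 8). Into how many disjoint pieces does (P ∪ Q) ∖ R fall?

2

(P ∪ Q) ∖ R splits into 2 disjoint pieces (area 4, area 1.8333).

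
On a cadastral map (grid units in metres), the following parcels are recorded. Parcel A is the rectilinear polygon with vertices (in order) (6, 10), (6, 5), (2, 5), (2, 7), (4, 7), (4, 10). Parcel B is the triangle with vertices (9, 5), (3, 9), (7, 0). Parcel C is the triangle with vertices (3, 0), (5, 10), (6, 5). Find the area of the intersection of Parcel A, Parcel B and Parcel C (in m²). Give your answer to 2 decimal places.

The intersection is the polygon with vertices (4.778,5), (4.241,6.207), (4.588,7.941), (5.538,7.308), (6,5).
By the shoelace formula its area is 3.42.

3.42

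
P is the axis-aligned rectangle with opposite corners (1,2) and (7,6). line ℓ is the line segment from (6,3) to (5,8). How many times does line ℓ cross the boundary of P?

The segment meets the boundary at (5.4,6).

1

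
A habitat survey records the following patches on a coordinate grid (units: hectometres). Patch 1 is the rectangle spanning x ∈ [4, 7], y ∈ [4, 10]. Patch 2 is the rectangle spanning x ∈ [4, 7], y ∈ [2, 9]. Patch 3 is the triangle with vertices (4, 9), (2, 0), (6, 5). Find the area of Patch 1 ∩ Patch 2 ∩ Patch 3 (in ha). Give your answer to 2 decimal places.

The intersection is the polygon with vertices (4,4), (4,9), (6,5), (5.2,4).
By the shoelace formula its area is 5.60.

5.60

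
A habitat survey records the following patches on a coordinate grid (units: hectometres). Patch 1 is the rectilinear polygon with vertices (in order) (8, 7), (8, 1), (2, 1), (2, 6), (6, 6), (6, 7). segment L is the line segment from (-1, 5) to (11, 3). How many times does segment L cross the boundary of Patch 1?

2

The segment meets the boundary at (8,3.5), (2,4.5).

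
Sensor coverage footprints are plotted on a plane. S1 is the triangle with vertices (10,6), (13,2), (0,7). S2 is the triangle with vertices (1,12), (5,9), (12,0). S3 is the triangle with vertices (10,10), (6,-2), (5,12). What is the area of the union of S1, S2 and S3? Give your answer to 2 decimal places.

50.82

By inclusion–exclusion:
Individual areas: |S1| = 18.5, |S2| = 7.5, |S3| = 34.
|S1∩S2| = 1.9185.
|S1∩S3| = 5.6578.
|S2∩S3| = 2.9669.
|S1∩S2∩S3| = 1.3665.
|S1 ∪ S2 ∪ S3| = 60 − 10.5432 + 1.3665 = 50.82.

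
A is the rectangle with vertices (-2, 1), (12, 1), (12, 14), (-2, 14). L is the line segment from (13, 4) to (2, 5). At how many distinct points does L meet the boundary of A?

The segment meets the boundary at (12,4.091).

1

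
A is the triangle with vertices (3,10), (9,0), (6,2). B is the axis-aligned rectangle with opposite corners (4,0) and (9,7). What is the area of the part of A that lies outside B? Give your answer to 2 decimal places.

1.01

|A| = 9, |A∩B| = 7.9875.
|A ∖ B| = |A| − |A∩B| = 9 − 7.9875 = 1.01.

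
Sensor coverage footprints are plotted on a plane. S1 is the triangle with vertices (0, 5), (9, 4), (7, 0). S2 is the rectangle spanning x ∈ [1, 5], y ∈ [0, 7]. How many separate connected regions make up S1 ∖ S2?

2

S1 ∖ S2 splits into 2 disjoint pieces (area 0.3016, area 11.4603).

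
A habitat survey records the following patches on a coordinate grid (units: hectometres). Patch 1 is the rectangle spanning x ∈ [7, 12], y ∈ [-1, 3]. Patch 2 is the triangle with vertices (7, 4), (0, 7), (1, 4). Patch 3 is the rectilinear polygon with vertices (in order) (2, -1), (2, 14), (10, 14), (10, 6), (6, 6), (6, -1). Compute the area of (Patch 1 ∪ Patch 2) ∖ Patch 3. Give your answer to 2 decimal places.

|Patch 1 ∪ Patch 2| = 29.
|(Patch 1 ∪ Patch 2) ∩ Patch 3| = 5.1429.
|(Patch 1 ∪ Patch 2) ∖ Patch 3| = 29 − 5.1429 = 23.86.

23.86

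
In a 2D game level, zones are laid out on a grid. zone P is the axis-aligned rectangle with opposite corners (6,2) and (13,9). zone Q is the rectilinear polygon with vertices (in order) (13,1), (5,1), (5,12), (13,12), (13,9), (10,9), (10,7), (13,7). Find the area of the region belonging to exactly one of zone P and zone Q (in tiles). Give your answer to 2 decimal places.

|zone P| = 49, |zone Q| = 82, |zone P∩zone Q| = 43.
|zone P △ zone Q| = |zone P| + |zone Q| − 2·|zone P∩zone Q| = 49 + 82 − 86 = 45.00.

45.00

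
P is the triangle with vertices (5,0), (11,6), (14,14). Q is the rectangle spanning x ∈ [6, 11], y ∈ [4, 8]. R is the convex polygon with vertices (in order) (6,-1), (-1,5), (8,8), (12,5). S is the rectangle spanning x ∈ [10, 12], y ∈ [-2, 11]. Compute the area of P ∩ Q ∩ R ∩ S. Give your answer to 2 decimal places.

The intersection is the polygon with vertices (10.857,5.857), (10,5), (10,6.5).
By the shoelace formula its area is 0.64.

0.64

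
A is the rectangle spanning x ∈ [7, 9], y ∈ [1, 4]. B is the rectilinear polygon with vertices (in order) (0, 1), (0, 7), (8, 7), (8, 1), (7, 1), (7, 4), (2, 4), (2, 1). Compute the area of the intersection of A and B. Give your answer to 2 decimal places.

The intersection is the polygon with vertices (8,4), (8,1), (7,1), (7,4).
By the shoelace formula its area is 3.00.

3.00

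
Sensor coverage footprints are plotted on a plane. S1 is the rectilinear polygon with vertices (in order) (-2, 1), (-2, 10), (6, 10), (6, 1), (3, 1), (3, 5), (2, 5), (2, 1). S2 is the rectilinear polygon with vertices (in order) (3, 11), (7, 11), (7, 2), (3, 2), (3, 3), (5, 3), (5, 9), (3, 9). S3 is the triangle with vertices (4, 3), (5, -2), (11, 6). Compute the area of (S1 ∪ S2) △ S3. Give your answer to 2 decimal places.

|S1 ∪ S2| = 80.
|(S1 ∪ S2) ∩ S3| = 6.5286.
|(S1 ∪ S2) △ S3| = 80 + 19 − 13.0571 = 85.94.

85.94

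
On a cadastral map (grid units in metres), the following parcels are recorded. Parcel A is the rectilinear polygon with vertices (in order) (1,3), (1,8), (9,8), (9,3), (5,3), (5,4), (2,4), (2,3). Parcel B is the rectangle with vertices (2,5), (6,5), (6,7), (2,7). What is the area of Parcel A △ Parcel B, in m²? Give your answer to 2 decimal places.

|Parcel A| = 37, |Parcel B| = 8, |Parcel A∩Parcel B| = 8.
|Parcel A △ Parcel B| = |Parcel A| + |Parcel B| − 2·|Parcel A∩Parcel B| = 37 + 8 − 16 = 29.00.

29.00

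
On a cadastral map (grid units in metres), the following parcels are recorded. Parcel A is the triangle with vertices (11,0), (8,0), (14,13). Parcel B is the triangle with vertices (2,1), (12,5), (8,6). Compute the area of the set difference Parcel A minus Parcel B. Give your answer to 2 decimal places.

|Parcel A| = 19.5, |Parcel A∩Parcel B| = 1.0234.
|Parcel A ∖ Parcel B| = |Parcel A| − |Parcel A∩Parcel B| = 19.5 − 1.0234 = 18.48.

18.48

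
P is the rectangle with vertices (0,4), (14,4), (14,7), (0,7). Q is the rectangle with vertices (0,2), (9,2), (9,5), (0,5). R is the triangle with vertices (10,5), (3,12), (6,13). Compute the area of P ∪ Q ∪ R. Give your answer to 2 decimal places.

73.00

By inclusion–exclusion:
Individual areas: |P| = 42, |Q| = 27, |R| = 14.
|P∩Q|: x∈[0,9], y∈[4,5] → 9·1 = 9.
|P∩R| = 1.
|Q∩R| = 0.
|P∩Q∩R| = 0.
|P ∪ Q ∪ R| = 83 − 10 + 0 = 73.00.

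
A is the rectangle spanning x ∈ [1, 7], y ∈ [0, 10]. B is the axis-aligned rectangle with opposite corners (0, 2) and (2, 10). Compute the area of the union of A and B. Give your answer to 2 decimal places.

68.00

By inclusion–exclusion:
Individual areas: |A| = 60, |B| = 16.
|A∩B|: x∈[1,2], y∈[2,10] → 1·8 = 8.
|A ∪ B| = 76 − 8 = 68.00.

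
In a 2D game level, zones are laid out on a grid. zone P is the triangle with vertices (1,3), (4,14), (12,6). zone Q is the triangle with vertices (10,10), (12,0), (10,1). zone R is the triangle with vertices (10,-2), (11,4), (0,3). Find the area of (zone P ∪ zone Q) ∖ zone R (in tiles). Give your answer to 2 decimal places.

61.26

|zone P ∪ zone Q| = 63.5408.
|(zone P ∪ zone Q) ∩ zone R| = 2.2838.
|(zone P ∪ zone Q) ∖ zone R| = 63.5408 − 2.2838 = 61.26.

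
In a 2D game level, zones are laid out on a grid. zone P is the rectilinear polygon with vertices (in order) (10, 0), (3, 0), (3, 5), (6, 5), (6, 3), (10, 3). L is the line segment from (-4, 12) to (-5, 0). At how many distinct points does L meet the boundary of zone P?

0

The segment lies entirely outside zone P and never meets its boundary.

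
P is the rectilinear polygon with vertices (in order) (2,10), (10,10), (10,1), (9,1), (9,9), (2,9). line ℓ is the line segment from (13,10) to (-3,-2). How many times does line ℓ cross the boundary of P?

The segment meets the boundary at (9,7), (10,7.75).

2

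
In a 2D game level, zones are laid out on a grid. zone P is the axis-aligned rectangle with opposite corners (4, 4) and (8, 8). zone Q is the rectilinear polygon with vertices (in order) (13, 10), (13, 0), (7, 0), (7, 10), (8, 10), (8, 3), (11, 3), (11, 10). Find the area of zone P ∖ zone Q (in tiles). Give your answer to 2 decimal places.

|zone P| = 16, |zone P∩zone Q| = 4.
|zone P ∖ zone Q| = |zone P| − |zone P∩zone Q| = 16 − 4 = 12.00.

12.00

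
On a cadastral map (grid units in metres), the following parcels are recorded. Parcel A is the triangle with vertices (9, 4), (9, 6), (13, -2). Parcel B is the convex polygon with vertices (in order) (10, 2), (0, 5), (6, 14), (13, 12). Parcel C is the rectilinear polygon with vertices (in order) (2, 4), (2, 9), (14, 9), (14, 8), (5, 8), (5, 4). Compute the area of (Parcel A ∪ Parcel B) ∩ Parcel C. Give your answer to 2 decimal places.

The region (Parcel A ∪ Parcel B) ∩ Parcel C is the polygon with vertices (2,4.4), (2,8), (2.667,9), (12.1,9), (11.8,8), (5,8), (5,4), (3.333,4).
By the shoelace formula its area is 21.35.

21.35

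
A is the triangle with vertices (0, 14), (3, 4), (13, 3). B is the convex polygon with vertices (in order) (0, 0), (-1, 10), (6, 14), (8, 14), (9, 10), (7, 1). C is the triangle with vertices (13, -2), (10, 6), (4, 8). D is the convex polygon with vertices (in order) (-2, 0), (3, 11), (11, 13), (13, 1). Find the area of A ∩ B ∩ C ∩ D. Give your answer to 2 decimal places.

The intersection is the polygon with vertices (4,8), (8.241,6.586), (7.654,3.941).
By the shoelace formula its area is 6.03.

6.03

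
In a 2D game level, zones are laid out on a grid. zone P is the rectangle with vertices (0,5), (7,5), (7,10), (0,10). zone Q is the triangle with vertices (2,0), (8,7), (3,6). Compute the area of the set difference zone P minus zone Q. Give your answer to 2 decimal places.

|zone P| = 35, |zone P∩zone Q| = 5.3857.
|zone P ∖ zone Q| = |zone P| − |zone P∩zone Q| = 35 − 5.3857 = 29.61.

29.61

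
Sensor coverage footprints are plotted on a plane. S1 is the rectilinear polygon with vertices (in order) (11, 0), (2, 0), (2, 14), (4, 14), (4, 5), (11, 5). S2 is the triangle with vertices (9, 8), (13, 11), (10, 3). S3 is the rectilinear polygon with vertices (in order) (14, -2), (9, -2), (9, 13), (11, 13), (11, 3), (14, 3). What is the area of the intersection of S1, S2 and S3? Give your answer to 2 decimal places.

The intersection is the polygon with vertices (10,3), (9.6,5), (10.75,5).
By the shoelace formula its area is 1.15.

1.15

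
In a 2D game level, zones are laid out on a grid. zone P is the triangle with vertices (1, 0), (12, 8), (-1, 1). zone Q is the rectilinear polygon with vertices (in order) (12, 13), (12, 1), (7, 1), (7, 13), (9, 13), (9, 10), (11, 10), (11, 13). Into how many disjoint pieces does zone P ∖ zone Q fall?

1

zone P ∖ zone Q is a single connected region.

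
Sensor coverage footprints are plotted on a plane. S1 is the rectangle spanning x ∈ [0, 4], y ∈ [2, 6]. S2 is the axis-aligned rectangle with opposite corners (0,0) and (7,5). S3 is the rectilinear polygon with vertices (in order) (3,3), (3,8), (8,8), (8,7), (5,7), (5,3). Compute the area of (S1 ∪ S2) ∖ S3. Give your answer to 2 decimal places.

|S1 ∪ S2| = 39.
|(S1 ∪ S2) ∩ S3| = 5.
|(S1 ∪ S2) ∖ S3| = 39 − 5 = 34.00.

34.00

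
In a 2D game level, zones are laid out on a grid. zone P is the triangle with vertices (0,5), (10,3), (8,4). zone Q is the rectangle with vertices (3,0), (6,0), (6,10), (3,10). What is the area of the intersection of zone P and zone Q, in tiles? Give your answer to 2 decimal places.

The intersection is the polygon with vertices (3,4.4), (3,4.625), (6,4.25), (6,3.8).
By the shoelace formula its area is 1.01.

1.01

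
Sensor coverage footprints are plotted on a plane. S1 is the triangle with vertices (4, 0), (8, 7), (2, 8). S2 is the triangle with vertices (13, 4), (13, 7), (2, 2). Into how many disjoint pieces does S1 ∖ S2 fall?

2

S1 ∖ S2 splits into 2 disjoint pieces (area 2.4493, area 18.7837).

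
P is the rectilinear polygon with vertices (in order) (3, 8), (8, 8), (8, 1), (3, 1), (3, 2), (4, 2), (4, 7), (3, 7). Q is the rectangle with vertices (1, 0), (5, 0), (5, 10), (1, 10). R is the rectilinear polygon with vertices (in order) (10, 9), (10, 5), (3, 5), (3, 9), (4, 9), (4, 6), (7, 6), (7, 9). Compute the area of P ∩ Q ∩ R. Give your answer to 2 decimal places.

2.00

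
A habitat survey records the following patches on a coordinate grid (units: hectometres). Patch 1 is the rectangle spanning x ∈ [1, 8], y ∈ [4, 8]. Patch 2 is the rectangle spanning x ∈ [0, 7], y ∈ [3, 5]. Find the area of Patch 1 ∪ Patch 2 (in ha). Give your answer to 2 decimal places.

36.00

By inclusion–exclusion:
Individual areas: |Patch 1| = 28, |Patch 2| = 14.
|Patch 1∩Patch 2|: x∈[1,7], y∈[4,5] → 6·1 = 6.
|Patch 1 ∪ Patch 2| = 42 − 6 = 36.00.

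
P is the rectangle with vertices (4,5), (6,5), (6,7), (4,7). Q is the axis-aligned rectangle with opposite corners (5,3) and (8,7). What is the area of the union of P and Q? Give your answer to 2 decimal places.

By inclusion–exclusion:
Individual areas: |P| = 4, |Q| = 12.
|P∩Q|: x∈[5,6], y∈[5,7] → 1·2 = 2.
|P ∪ Q| = 16 − 2 = 14.00.

14.00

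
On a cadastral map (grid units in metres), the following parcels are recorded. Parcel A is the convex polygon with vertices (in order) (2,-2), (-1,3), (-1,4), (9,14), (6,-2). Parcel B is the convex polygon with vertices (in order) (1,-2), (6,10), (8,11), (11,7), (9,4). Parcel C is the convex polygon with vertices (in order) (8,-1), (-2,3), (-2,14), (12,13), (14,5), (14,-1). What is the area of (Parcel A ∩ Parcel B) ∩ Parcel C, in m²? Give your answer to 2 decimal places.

The region (Parcel A ∩ Parcel B) ∩ Parcel C is the polygon with vertices (6,10), (8,11), (8.35,10.533), (6.818,2.364), (4.304,0.478), (2.357,1.257).
By the shoelace formula its area is 30.13.

30.13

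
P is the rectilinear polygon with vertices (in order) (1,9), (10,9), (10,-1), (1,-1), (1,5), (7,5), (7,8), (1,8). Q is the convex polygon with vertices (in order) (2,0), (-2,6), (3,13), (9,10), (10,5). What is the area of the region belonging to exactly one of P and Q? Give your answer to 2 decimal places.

|P| = 72, |Q| = 92, |P∩Q| = 40.65.
|P △ Q| = |P| + |Q| − 2·|P∩Q| = 72 + 92 − 81.3 = 82.70.

82.70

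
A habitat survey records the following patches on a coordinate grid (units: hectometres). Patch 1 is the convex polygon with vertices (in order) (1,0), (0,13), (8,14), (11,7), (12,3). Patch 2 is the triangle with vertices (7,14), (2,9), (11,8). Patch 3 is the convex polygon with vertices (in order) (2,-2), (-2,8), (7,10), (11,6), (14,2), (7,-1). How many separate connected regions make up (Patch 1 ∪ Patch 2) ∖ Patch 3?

2

(Patch 1 ∪ Patch 2) ∖ Patch 3 splits into 2 disjoint pieces (area 42.7359, area 0.057).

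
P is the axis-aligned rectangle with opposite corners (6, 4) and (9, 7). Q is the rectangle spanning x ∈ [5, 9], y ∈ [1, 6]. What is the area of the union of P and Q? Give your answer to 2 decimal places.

23.00

By inclusion–exclusion:
Individual areas: |P| = 9, |Q| = 20.
|P∩Q|: x∈[6,9], y∈[4,6] → 3·2 = 6.
|P ∪ Q| = 29 − 6 = 23.00.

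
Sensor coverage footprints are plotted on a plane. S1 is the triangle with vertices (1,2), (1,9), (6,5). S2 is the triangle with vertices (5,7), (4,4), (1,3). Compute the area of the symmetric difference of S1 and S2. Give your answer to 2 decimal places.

13.92

|S1| = 17.5, |S2| = 4, |S1∩S2| = 3.7895.
|S1 △ S2| = |S1| + |S2| − 2·|S1∩S2| = 17.5 + 4 − 7.5789 = 13.92.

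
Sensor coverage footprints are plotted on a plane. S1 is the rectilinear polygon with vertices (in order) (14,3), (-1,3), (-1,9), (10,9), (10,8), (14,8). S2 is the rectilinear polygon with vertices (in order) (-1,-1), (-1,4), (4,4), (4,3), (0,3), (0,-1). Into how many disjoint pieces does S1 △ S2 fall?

2

S1 △ S2 splits into 2 disjoint pieces (area 81, area 4).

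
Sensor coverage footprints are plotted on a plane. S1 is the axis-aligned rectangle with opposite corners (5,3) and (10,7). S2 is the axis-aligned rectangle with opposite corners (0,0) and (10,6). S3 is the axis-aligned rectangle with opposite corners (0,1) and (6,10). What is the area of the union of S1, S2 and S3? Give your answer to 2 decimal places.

By inclusion–exclusion:
Individual areas: |S1| = 20, |S2| = 60, |S3| = 54.
|S1∩S2|: x∈[5,10], y∈[3,6] → 5·3 = 15.
|S1∩S3|: x∈[5,6], y∈[3,7] → 1·4 = 4.
|S2∩S3|: x∈[0,6], y∈[1,6] → 6·5 = 30.
|S1∩S2∩S3| = 3.
|S1 ∪ S2 ∪ S3| = 134 − 49 + 3 = 88.00.

88.00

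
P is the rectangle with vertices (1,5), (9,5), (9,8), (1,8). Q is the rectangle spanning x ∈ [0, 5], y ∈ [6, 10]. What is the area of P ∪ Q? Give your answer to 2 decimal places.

36.00

By inclusion–exclusion:
Individual areas: |P| = 24, |Q| = 20.
|P∩Q|: x∈[1,5], y∈[6,8] → 4·2 = 8.
|P ∪ Q| = 44 − 8 = 36.00.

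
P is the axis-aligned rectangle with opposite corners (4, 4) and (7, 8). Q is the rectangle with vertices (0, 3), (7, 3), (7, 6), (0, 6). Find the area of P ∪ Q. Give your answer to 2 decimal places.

27.00

By inclusion–exclusion:
Individual areas: |P| = 12, |Q| = 21.
|P∩Q|: x∈[4,7], y∈[4,6] → 3·2 = 6.
|P ∪ Q| = 33 − 6 = 27.00.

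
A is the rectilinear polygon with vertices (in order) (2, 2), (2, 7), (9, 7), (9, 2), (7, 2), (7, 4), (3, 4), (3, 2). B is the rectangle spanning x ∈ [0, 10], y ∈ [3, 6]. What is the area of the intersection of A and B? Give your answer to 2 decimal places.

The intersection is the polygon with vertices (2,6), (9,6), (9,3), (7,3), (7,4), (3,4), (3,3), (2,3).
By the shoelace formula its area is 17.00.

17.00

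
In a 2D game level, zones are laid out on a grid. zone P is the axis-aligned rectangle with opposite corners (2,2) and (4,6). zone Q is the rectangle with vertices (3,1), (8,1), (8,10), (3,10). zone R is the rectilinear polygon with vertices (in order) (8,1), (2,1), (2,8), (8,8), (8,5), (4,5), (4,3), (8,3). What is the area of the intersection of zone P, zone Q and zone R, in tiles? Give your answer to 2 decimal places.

4.00

The intersection is the polygon with vertices (4,5), (4,3), (4,2), (3,2), (3,6), (4,6).
By the shoelace formula its area is 4.00.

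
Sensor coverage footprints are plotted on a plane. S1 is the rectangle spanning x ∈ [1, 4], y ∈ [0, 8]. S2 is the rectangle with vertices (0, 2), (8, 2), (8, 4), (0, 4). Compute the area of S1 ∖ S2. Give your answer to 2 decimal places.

18.00

|S1∩S2|: x∈[1,4], y∈[2,4] → 3·2 = 6.
|S1| = 24.
|S1 ∖ S2| = |S1| − |S1∩S2| = 24 − 6 = 18.00.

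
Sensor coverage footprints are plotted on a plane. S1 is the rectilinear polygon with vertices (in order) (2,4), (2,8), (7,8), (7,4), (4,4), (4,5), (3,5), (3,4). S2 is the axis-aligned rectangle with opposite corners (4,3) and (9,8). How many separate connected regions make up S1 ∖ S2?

1

S1 ∖ S2 is a single connected region.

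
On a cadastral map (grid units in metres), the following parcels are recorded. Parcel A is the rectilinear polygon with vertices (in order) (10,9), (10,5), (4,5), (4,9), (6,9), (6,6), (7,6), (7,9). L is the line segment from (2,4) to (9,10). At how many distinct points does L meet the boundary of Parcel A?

4

The segment meets the boundary at (7.833,9), (7,8.286), (4,5.714), (6,7.429).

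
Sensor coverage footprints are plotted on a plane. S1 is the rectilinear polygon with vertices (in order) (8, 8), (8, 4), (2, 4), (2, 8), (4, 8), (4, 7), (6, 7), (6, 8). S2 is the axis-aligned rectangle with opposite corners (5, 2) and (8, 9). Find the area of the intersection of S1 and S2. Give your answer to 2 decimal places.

The intersection is the polygon with vertices (8,4), (5,4), (5,7), (6,7), (6,8), (8,8).
By the shoelace formula its area is 11.00.

11.00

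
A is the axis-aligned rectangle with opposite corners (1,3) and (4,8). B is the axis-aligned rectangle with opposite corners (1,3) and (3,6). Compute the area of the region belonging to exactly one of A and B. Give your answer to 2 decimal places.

|A∩B|: x∈[1,3], y∈[3,6] → 2·3 = 6.
|A △ B| = |A| + |B| − 2·|A∩B| = 15 + 6 − 12 = 9.00.

9.00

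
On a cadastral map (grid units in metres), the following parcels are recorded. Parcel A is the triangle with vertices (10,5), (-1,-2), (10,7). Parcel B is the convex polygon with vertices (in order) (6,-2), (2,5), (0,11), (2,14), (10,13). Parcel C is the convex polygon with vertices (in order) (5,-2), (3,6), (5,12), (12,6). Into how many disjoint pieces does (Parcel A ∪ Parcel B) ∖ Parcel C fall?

2

(Parcel A ∪ Parcel B) ∖ Parcel C splits into 2 disjoint pieces (area 0.4762, area 46.4637).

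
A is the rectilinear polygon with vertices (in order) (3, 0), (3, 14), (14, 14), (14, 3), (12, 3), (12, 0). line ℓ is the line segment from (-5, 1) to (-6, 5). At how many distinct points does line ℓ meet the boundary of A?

0

The segment lies entirely outside A and never meets its boundary.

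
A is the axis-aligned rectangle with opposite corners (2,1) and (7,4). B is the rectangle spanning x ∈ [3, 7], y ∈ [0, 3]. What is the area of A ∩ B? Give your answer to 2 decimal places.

|A∩B|: x∈[3,7], y∈[1,3] → 4·2 = 8.

8.00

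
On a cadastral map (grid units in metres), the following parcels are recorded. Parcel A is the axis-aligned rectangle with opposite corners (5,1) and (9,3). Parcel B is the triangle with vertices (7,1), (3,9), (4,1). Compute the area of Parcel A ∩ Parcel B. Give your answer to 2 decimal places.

The intersection is the polygon with vertices (5,3), (6,3), (7,1), (5,1).
By the shoelace formula its area is 3.00.

3.00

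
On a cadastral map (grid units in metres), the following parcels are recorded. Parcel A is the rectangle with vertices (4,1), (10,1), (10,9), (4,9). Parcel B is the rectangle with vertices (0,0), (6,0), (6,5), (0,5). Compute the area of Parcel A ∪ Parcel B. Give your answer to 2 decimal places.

By inclusion–exclusion:
Individual areas: |Parcel A| = 48, |Parcel B| = 30.
|Parcel A∩Parcel B|: x∈[4,6], y∈[1,5] → 2·4 = 8.
|Parcel A ∪ Parcel B| = 78 − 8 = 70.00.

70.00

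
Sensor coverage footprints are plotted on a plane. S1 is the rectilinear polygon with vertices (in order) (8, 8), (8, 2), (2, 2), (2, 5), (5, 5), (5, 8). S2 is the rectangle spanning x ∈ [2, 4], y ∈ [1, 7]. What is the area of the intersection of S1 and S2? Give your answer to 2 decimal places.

The intersection is the polygon with vertices (2,2), (2,5), (4,5), (4,2).
By the shoelace formula its area is 6.00.

6.00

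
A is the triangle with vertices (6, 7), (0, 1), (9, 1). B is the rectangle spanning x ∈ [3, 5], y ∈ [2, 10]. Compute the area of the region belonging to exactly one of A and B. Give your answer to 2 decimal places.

|A| = 27, |B| = 16, |A∩B| = 6.
|A △ B| = |A| + |B| − 2·|A∩B| = 27 + 16 − 12 = 31.00.

31.00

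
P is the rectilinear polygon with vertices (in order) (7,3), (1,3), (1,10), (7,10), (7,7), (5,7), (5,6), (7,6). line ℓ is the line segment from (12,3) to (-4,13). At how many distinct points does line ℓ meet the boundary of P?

2

The segment meets the boundary at (1,9.875), (5.6,7).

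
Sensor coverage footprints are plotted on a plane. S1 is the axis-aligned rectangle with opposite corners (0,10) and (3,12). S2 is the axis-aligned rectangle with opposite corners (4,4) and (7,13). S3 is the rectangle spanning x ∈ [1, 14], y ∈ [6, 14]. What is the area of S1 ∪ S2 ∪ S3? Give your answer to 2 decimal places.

By inclusion–exclusion:
Individual areas: |S1| = 6, |S2| = 27, |S3| = 104.
|S1∩S2| = 0 (no overlap).
|S1∩S3|: x∈[1,3], y∈[10,12] → 2·2 = 4.
|S2∩S3|: x∈[4,7], y∈[6,13] → 3·7 = 21.
|S1∩S2∩S3| = 0.
|S1 ∪ S2 ∪ S3| = 137 − 25 + 0 = 112.00.

112.00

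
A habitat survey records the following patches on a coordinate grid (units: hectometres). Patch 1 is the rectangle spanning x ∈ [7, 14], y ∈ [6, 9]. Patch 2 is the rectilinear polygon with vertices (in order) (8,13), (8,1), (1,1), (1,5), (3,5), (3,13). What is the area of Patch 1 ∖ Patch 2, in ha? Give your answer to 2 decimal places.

|Patch 1| = 21, |Patch 1∩Patch 2| = 3.
|Patch 1 ∖ Patch 2| = |Patch 1| − |Patch 1∩Patch 2| = 21 − 3 = 18.00.

18.00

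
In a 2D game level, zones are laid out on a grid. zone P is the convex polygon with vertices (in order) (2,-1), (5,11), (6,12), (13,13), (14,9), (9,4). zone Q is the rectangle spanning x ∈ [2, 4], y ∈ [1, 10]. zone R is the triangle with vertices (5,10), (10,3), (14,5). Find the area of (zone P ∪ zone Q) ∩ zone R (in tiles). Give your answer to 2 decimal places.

The region (zone P ∪ zone Q) ∩ zone R is the polygon with vertices (9.167,4.167), (5,10), (11.429,6.429).
By the shoelace formula its area is 11.31.

11.31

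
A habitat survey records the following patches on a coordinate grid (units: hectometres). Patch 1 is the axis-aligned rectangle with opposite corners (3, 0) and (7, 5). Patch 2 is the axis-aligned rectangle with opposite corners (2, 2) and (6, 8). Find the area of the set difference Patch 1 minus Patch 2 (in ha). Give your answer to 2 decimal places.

11.00

|Patch 1∩Patch 2|: x∈[3,6], y∈[2,5] → 3·3 = 9.
|Patch 1| = 20.
|Patch 1 ∖ Patch 2| = |Patch 1| − |Patch 1∩Patch 2| = 20 − 9 = 11.00.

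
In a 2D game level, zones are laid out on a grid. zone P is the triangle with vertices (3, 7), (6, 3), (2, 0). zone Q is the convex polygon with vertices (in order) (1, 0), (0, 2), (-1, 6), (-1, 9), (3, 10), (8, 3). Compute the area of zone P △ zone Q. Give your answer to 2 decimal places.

|zone P| = 12.5, |zone Q| = 55, |zone P∩zone Q| = 12.2283.
|zone P △ zone Q| = |zone P| + |zone Q| − 2·|zone P∩zone Q| = 12.5 + 55 − 24.4565 = 43.04.

43.04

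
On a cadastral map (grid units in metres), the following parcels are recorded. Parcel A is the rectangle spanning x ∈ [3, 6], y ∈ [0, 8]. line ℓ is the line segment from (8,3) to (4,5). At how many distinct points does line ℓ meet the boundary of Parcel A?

The segment meets the boundary at (6,4).

1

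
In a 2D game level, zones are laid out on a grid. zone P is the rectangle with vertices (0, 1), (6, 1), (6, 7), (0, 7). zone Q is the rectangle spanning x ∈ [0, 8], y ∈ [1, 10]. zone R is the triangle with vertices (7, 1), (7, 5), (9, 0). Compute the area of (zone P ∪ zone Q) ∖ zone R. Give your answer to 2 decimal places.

69.25

|zone P ∪ zone Q| = 72.
|(zone P ∪ zone Q) ∩ zone R| = 2.75.
|(zone P ∪ zone Q) ∖ zone R| = 72 − 2.75 = 69.25.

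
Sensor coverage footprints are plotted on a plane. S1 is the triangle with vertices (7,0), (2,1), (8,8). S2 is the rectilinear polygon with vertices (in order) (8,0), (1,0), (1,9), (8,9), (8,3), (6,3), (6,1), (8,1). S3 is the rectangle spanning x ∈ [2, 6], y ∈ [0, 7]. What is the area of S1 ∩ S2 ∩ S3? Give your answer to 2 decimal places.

The intersection is the polygon with vertices (6,5.667), (6,3), (6,1), (6,0.2), (2,1).
By the shoelace formula its area is 10.93.

10.93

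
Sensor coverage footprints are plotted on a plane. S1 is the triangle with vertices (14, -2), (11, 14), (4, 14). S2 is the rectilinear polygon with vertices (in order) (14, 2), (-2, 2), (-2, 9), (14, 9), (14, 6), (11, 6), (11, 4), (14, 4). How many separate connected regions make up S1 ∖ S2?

S1 ∖ S2 splits into 3 disjoint pieces (area 3.5, area 3.375, area 29.5312).

3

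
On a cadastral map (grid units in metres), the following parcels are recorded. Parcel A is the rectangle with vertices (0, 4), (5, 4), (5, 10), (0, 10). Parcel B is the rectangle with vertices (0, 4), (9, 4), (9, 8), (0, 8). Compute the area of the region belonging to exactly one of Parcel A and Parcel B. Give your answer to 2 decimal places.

26.00

|Parcel A∩Parcel B|: x∈[0,5], y∈[4,8] → 5·4 = 20.
|Parcel A △ Parcel B| = |Parcel A| + |Parcel B| − 2·|Parcel A∩Parcel B| = 30 + 36 − 40 = 26.00.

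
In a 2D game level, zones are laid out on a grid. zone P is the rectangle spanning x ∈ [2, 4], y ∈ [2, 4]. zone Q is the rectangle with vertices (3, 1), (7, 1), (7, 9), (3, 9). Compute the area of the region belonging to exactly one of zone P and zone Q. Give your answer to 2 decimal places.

32.00

|zone P∩zone Q|: x∈[3,4], y∈[2,4] → 1·2 = 2.
|zone P △ zone Q| = |zone P| + |zone Q| − 2·|zone P∩zone Q| = 4 + 32 − 4 = 32.00.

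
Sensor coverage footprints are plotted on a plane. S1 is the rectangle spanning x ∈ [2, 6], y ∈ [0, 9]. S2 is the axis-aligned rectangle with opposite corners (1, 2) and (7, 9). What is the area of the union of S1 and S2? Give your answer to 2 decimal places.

By inclusion–exclusion:
Individual areas: |S1| = 36, |S2| = 42.
|S1∩S2|: x∈[2,6], y∈[2,9] → 4·7 = 28.
|S1 ∪ S2| = 78 − 28 = 50.00.

50.00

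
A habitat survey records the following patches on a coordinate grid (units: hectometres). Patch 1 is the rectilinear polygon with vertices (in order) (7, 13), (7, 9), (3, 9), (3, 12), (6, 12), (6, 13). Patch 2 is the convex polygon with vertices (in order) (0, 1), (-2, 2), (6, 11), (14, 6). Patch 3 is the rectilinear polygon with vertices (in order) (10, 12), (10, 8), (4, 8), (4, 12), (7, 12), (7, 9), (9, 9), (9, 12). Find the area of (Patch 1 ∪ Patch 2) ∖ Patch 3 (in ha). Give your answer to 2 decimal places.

|Patch 1 ∪ Patch 2| = 77.5347.
|(Patch 1 ∪ Patch 2) ∩ Patch 3| = 14.7847.
|(Patch 1 ∪ Patch 2) ∖ Patch 3| = 77.5347 − 14.7847 = 62.75.

62.75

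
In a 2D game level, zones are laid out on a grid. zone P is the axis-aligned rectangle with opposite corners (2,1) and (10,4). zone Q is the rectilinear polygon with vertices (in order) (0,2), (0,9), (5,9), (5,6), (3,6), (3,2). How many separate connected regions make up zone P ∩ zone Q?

zone P ∩ zone Q is a single connected region.

1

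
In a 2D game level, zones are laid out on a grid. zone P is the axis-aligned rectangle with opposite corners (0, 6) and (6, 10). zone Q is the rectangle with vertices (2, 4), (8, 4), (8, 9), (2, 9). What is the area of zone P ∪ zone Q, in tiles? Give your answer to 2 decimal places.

By inclusion–exclusion:
Individual areas: |zone P| = 24, |zone Q| = 30.
|zone P∩zone Q|: x∈[2,6], y∈[6,9] → 4·3 = 12.
|zone P ∪ zone Q| = 54 − 12 = 42.00.

42.00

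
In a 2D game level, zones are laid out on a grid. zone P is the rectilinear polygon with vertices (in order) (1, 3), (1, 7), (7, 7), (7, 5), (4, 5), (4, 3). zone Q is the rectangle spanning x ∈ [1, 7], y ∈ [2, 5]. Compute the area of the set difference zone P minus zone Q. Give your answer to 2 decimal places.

12.00

|zone P| = 18, |zone P∩zone Q| = 6.
|zone P ∖ zone Q| = |zone P| − |zone P∩zone Q| = 18 − 6 = 12.00.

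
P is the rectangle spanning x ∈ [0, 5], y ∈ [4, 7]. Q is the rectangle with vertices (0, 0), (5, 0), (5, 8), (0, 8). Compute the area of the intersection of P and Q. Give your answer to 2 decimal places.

15.00

|P∩Q|: x∈[0,5], y∈[4,7] → 5·3 = 15.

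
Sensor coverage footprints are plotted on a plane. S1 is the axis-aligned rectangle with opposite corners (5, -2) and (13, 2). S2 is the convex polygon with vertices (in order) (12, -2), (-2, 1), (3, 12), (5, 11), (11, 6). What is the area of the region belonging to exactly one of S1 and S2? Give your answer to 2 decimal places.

104.00

|S1| = 32, |S2| = 115.5, |S1∩S2| = 21.75.
|S1 △ S2| = |S1| + |S2| − 2·|S1∩S2| = 32 + 115.5 − 43.5 = 104.00.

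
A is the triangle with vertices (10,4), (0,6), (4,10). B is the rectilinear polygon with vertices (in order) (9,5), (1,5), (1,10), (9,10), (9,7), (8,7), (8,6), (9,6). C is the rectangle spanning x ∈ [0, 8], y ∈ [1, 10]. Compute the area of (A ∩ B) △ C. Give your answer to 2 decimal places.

51.60

|A ∩ B| = 21.4.
|(A ∩ B) ∩ C| = 20.9.
|(A ∩ B) △ C| = 21.4 + 72 − 41.8 = 51.60.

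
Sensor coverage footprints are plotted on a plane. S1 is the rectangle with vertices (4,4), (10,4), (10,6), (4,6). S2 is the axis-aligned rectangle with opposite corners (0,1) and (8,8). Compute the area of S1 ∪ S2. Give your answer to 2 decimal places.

60.00

By inclusion–exclusion:
Individual areas: |S1| = 12, |S2| = 56.
|S1∩S2|: x∈[4,8], y∈[4,6] → 4·2 = 8.
|S1 ∪ S2| = 68 − 8 = 60.00.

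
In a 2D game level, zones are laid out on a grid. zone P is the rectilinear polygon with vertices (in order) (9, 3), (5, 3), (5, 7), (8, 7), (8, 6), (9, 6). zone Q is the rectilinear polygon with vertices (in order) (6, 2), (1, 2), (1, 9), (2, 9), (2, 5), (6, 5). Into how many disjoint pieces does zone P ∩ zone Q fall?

zone P ∩ zone Q is a single connected region.

1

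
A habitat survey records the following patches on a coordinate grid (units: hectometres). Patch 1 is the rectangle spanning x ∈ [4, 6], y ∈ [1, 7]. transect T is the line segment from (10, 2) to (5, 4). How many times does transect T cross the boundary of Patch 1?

The segment meets the boundary at (6,3.6).

1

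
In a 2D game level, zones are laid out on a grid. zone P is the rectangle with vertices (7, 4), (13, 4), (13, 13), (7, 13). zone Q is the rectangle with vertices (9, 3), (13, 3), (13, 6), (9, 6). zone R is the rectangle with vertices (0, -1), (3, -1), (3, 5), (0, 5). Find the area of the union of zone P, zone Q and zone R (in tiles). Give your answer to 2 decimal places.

By inclusion–exclusion:
Individual areas: |zone P| = 54, |zone Q| = 12, |zone R| = 18.
|zone P∩zone Q|: x∈[9,13], y∈[4,6] → 4·2 = 8.
|zone P∩zone R| = 0 (no overlap).
|zone Q∩zone R| = 0 (no overlap).
|zone P∩zone Q∩zone R| = 0.
|zone P ∪ zone Q ∪ zone R| = 84 − 8 + 0 = 76.00.

76.00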